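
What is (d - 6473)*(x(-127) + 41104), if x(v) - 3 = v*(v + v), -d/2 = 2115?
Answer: -785225595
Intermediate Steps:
d = -4230 (d = -2*2115 = -4230)
x(v) = 3 + 2*v² (x(v) = 3 + v*(v + v) = 3 + v*(2*v) = 3 + 2*v²)
(d - 6473)*(x(-127) + 41104) = (-4230 - 6473)*((3 + 2*(-127)²) + 41104) = -10703*((3 + 2*16129) + 41104) = -10703*((3 + 32258) + 41104) = -10703*(32261 + 41104) = -10703*73365 = -785225595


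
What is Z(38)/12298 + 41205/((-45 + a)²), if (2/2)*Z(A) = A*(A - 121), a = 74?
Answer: 252043288/5171309 ≈ 48.739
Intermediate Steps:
Z(A) = A*(-121 + A) (Z(A) = A*(A - 121) = A*(-121 + A))
Z(38)/12298 + 41205/((-45 + a)²) = (38*(-121 + 38))/12298 + 41205/((-45 + 74)²) = (38*(-83))*(1/12298) + 41205/(29²) = -3154*1/12298 + 41205/841 = -1577/6149 + 41205*(1/841) = -1577/6149 + 41205/841 = 252043288/5171309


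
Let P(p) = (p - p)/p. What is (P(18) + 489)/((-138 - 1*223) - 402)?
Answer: -489/763 ≈ -0.64089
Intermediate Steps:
P(p) = 0 (P(p) = 0/p = 0)
(P(18) + 489)/((-138 - 1*223) - 402) = (0 + 489)/((-138 - 1*223) - 402) = 489/((-138 - 223) - 402) = 489/(-361 - 402) = 489/(-763) = 489*(-1/763) = -489/763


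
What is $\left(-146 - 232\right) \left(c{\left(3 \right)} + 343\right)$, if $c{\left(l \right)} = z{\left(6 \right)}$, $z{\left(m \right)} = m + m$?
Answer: $-134190$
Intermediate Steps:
$z{\left(m \right)} = 2 m$
$c{\left(l \right)} = 12$ ($c{\left(l \right)} = 2 \cdot 6 = 12$)
$\left(-146 - 232\right) \left(c{\left(3 \right)} + 343\right) = \left(-146 - 232\right) \left(12 + 343\right) = \left(-378\right) 355 = -134190$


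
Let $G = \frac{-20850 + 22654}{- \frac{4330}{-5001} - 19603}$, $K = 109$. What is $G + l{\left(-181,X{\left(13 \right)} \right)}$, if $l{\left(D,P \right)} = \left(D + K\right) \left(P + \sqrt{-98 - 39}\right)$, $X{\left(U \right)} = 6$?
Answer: $- \frac{3850736340}{8911843} - 72 i \sqrt{137} \approx -432.09 - 842.74 i$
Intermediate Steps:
$l{\left(D,P \right)} = \left(109 + D\right) \left(P + i \sqrt{137}\right)$ ($l{\left(D,P \right)} = \left(D + 109\right) \left(P + \sqrt{-98 - 39}\right) = \left(109 + D\right) \left(P + \sqrt{-137}\right) = \left(109 + D\right) \left(P + i \sqrt{137}\right)$)
$G = - \frac{820164}{8911843}$ ($G = \frac{1804}{\left(-4330\right) \left(- \frac{1}{5001}\right) - 19603} = \frac{1804}{\frac{4330}{5001} - 19603} = \frac{1804}{- \frac{98030273}{5001}} = 1804 \left(- \frac{5001}{98030273}\right) = - \frac{820164}{8911843} \approx -0.092031$)
$G + l{\left(-181,X{\left(13 \right)} \right)} = - \frac{820164}{8911843} + \left(109 \cdot 6 - 1086 + 109 i \sqrt{137} + i \left(-181\right) \sqrt{137}\right) = - \frac{820164}{8911843} + \left(654 - 1086 + 109 i \sqrt{137} - 181 i \sqrt{137}\right) = - \frac{820164}{8911843} - \left(432 + 72 i \sqrt{137}\right) = - \frac{3850736340}{8911843} - 72 i \sqrt{137}$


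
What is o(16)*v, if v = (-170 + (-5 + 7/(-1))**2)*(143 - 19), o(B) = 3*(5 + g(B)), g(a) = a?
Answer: -203112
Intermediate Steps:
o(B) = 15 + 3*B (o(B) = 3*(5 + B) = 15 + 3*B)
v = -3224 (v = (-170 + (-5 + 7*(-1))**2)*124 = (-170 + (-5 - 7)**2)*124 = (-170 + (-12)**2)*124 = (-170 + 144)*124 = -26*124 = -3224)
o(16)*v = (15 + 3*16)*(-3224) = (15 + 48)*(-3224) = 63*(-3224) = -203112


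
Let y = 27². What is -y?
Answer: -729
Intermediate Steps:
y = 729
-y = -1*729 = -729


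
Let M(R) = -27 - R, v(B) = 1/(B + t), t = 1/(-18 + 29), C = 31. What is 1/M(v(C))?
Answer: -342/9245 ≈ -0.036993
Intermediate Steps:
t = 1/11 ≈ 0.090909
v(B) = 1/(1/11 + B) (v(B) = 1/(B + 1/11) = 1/(1/11 + B))
1/M(v(C)) = 1/(-27 - 11/(1 + 11*31)) = 1/(-27 - 11/(1 + 341)) = 1/(-27 - 11/342) = 1/(-9245/342) = -342/9245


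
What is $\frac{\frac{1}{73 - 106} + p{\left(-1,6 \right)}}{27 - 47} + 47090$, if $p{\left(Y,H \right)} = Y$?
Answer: $\frac{15539717}{330} \approx 47090.0$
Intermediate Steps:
$\frac{\frac{1}{73 - 106} + p{\left(-1,6 \right)}}{27 - 47} + 47090 = \frac{\frac{1}{73 - 106} - 1}{27 - 47} + 47090 = \frac{\frac{1}{-33} - 1}{-20} + 47090 = - \frac{- \frac{1}{33} - 1}{20} + 47090 = \left(- \frac{1}{20}\right) \left(- \frac{34}{33}\right) + 47090 = \frac{17}{330} + 47090 = \frac{15539717}{330}$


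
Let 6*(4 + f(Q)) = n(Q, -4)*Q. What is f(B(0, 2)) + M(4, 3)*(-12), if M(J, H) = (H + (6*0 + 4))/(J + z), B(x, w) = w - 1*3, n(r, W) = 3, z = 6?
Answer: -129/10 ≈ -12.900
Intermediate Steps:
B(x, w) = -3 + w (B(x, w) = w - 3 = -3 + w)
M(J, H) = (4 + H)/(6 + J) (M(J, H) = (H + (6*0 + 4))/(J + 6) = (H + (0 + 4))/(6 + J) = (H + 4)/(6 + J) = (4 + H)/(6 + J))
f(Q) = -4 + Q/2 (f(Q) = -4 + (3*Q)/6 = -4 + Q/2)
f(B(0, 2)) + M(4, 3)*(-12) = (-4 + (-3 + 2)/2) + ((4 + 3)/(6 + 4))*(-12) = (-4 + (1/2)*(-1)) + (7/10)*(-12) = (-4 - 1/2) + ((1/10)*7)*(-12) = -9/2 + (7/10)*(-12) = -9/2 - 42/5 = -129/10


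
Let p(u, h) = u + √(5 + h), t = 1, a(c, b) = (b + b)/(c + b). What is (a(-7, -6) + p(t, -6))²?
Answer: 456/169 + 50*I/13 ≈ 2.6982 + 3.8462*I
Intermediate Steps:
a(c, b) = 2*b/(b + c) (a(c, b) = (2*b)/(b + c) = 2*b/(b + c))
(a(-7, -6) + p(t, -6))² = (2*(-6)/(-6 - 7) + (1 + √(5 - 6)))² = (2*(-6)/(-13) + (1 + √(-1)))² = (2*(-6)*(-1/13) + (1 + I))² = (12/13 + (1 + I))² = (25/13 + I)²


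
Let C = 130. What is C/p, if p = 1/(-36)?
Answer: -4680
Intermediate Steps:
p = -1/36 ≈ -0.027778
C/p = 130/(-1/36) = 130*(-36) = -4680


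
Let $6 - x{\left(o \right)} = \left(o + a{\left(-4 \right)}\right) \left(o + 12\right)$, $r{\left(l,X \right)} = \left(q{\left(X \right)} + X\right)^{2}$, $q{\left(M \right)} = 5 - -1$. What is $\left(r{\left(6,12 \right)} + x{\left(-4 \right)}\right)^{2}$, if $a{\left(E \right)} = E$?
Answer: $155236$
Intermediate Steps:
$q{\left(M \right)} = 6$ ($q{\left(M \right)} = 5 + 1 = 6$)
$r{\left(l,X \right)} = \left(6 + X\right)^{2}$
$x{\left(o \right)} = 6 - \left(-4 + o\right) \left(12 + o\right)$ ($x{\left(o \right)} = 6 - \left(o - 4\right) \left(o + 12\right) = 6 - \left(-4 + o\right) \left(12 + o\right)$)
$\left(r{\left(6,12 \right)} + x{\left(-4 \right)}\right)^{2} = \left(\left(6 + 12\right)^{2} - -70\right)^{2} = \left(18^{2} + \left(54 - 16 + 32\right)\right)^{2} = \left(324 + \left(54 - 16 + 32\right)\right)^{2} = \left(324 + 70\right)^{2} = 394^{2} = 155236$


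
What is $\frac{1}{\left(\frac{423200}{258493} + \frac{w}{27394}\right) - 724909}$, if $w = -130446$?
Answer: $- \frac{3540578621}{2566608370689028} \approx -1.3795 \cdot 10^{-6}$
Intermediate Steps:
$\frac{1}{\left(\frac{423200}{258493} + \frac{w}{27394}\right) - 724909} = \frac{1}{\left(\frac{423200}{258493} - \frac{130446}{27394}\right) - 724909} = \frac{1}{\left(423200 \cdot \frac{1}{258493} - \frac{65223}{13697}\right) - 724909} = \frac{1}{\left(\frac{423200}{258493} - \frac{65223}{13697}\right) - 724909} = \frac{1}{- \frac{11063118539}{3540578621} - 724909} = \frac{1}{- \frac{2566608370689028}{3540578621}} = - \frac{3540578621}{2566608370689028}$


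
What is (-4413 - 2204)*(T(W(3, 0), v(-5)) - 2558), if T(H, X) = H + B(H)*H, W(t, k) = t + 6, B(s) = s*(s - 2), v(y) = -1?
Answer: 13114894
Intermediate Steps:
B(s) = s*(-2 + s)
W(t, k) = 6 + t
T(H, X) = H + H²*(-2 + H) (T(H, X) = H + (H*(-2 + H))*H = H + H²*(-2 + H))
(-4413 - 2204)*(T(W(3, 0), v(-5)) - 2558) = (-4413 - 2204)*((6 + 3)*(1 + (6 + 3)*(-2 + (6 + 3))) - 2558) = -6617*(9*(1 + 9*(-2 + 9)) - 2558) = -6617*(9*(1 + 9*7) - 2558) = -6617*(9*(1 + 63) - 2558) = -6617*(9*64 - 2558) = -6617*(576 - 2558) = -6617*(-1982) = 13114894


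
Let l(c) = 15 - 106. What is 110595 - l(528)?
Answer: 110686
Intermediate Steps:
l(c) = -91
110595 - l(528) = 110595 - 1*(-91) = 110595 + 91 = 110686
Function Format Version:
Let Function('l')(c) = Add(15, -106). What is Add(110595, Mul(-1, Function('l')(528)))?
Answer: 110686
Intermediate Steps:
Function('l')(c) = -91
Add(110595, Mul(-1, Function('l')(528))) = Add(110595, Mul(-1, -91)) = Add(110595, 91) = 110686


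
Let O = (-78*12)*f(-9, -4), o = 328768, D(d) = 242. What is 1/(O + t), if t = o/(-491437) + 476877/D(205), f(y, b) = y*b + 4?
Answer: -118927754/4218379669367 ≈ -2.8193e-5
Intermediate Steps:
f(y, b) = 4 + b*y (f(y, b) = b*y + 4 = 4 + b*y)
t = 234275440393/118927754 (t = 328768/(-491437) + 476877/242 = 328768*(-1/491437) + 476877*(1/242) = -328768/491437 + 476877/242 = 234275440393/118927754 ≈ 1969.9)
O = -37440 (O = (-78*12)*(4 - 4*(-9)) = -936*(4 + 36) = -936*40 = -37440)
1/(O + t) = 1/(-37440 + 234275440393/118927754) = 1/(-4218379669367/118927754) = -118927754/4218379669367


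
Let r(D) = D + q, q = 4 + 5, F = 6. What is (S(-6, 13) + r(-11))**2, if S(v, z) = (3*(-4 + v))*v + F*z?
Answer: 65536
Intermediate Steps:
q = 9
S(v, z) = 6*z + v*(-12 + 3*v) (S(v, z) = (3*(-4 + v))*v + 6*z = (-12 + 3*v)*v + 6*z = v*(-12 + 3*v) + 6*z = 6*z + v*(-12 + 3*v))
r(D) = 9 + D (r(D) = D + 9 = 9 + D)
(S(-6, 13) + r(-11))**2 = ((-12*(-6) + 3*(-6)**2 + 6*13) + (9 - 11))**2 = ((72 + 3*36 + 78) - 2)**2 = ((72 + 108 + 78) - 2)**2 = (258 - 2)**2 = 256**2 = 65536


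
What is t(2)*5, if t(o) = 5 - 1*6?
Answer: -5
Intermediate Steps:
t(o) = -1 (t(o) = 5 - 6 = -1)
t(2)*5 = -1*5 = -5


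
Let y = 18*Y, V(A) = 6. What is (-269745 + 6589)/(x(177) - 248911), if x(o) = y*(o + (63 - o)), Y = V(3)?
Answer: 263156/242107 ≈ 1.0869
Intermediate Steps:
Y = 6
y = 108 (y = 18*6 = 108)
x(o) = 6804 (x(o) = 108*(o + (63 - o)) = 108*63 = 6804)
(-269745 + 6589)/(x(177) - 248911) = (-269745 + 6589)/(6804 - 248911) = -263156/(-242107) = -263156*(-1/242107) = 263156/242107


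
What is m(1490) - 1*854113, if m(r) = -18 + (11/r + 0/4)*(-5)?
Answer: -254531049/298 ≈ -8.5413e+5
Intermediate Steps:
m(r) = -18 - 55/r (m(r) = -18 + (11/r + 0*(¼))*(-5) = -18 + (11/r + 0)*(-5) = -18 + (11/r)*(-5) = -18 - 55/r)
m(1490) - 1*854113 = (-18 - 55/1490) - 1*854113 = (-18 - 55*1/1490) - 854113 = (-18 - 11/298) - 854113 = -5375/298 - 854113 = -254531049/298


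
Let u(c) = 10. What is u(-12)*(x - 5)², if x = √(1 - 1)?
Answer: 250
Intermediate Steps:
x = 0 (x = √0 = 0)
u(-12)*(x - 5)² = 10*(0 - 5)² = 10*(-5)² = 10*25 = 250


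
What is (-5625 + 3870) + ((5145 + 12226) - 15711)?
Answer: -95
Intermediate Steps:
(-5625 + 3870) + ((5145 + 12226) - 15711) = -1755 + (17371 - 15711) = -1755 + 1660 = -95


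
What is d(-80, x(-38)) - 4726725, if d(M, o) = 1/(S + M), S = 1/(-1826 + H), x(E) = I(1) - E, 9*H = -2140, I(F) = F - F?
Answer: -7023577771099/1485929 ≈ -4.7267e+6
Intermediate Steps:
I(F) = 0
H = -2140/9 (H = (⅑)*(-2140) = -2140/9 ≈ -237.78)
x(E) = -E (x(E) = 0 - E = -E)
S = -9/18574 (S = 1/(-1826 - 2140/9) = 1/(-18574/9) = -9/18574 ≈ -0.00048455)
d(M, o) = 1/(-9/18574 + M)
d(-80, x(-38)) - 4726725 = 18574/(-9 + 18574*(-80)) - 4726725 = 18574/(-9 - 1485920) - 4726725 = 18574/(-1485929) - 4726725 = 18574*(-1/1485929) - 4726725 = -18574/1485929 - 4726725 = -7023577771099/1485929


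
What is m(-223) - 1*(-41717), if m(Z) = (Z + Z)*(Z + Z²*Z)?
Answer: 4946088057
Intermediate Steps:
m(Z) = 2*Z*(Z + Z³) (m(Z) = (2*Z)*(Z + Z³) = 2*Z*(Z + Z³))
m(-223) - 1*(-41717) = 2*(-223)²*(1 + (-223)²) - 1*(-41717) = 2*49729*(1 + 49729) + 41717 = 2*49729*49730 + 41717 = 4946046340 + 41717 = 4946088057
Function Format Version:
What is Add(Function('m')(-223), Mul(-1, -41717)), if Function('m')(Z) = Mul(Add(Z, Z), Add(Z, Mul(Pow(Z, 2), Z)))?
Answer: 4946088057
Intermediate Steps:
Function('m')(Z) = Mul(2, Z, Add(Z, Pow(Z, 3))) (Function('m')(Z) = Mul(Mul(2, Z), Add(Z, Pow(Z, 3))) = Mul(2, Z, Add(Z, Pow(Z, 3))))
Add(Function('m')(-223), Mul(-1, -41717)) = Add(Mul(2, Pow(-223, 2), Add(1, Pow(-223, 2))), Mul(-1, -41717)) = Add(Mul(2, 49729, Add(1, 49729)), 41717) = Add(Mul(2, 49729, 49730), 41717) = Add(4946046340, 41717) = 4946088057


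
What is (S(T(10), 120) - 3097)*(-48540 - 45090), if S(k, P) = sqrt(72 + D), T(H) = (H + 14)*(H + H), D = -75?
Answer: 289972110 - 93630*I*sqrt(3) ≈ 2.8997e+8 - 1.6217e+5*I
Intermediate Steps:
T(H) = 2*H*(14 + H) (T(H) = (14 + H)*(2*H) = 2*H*(14 + H))
S(k, P) = I*sqrt(3) (S(k, P) = sqrt(72 - 75) = sqrt(-3) = I*sqrt(3))
(S(T(10), 120) - 3097)*(-48540 - 45090) = (I*sqrt(3) - 3097)*(-48540 - 45090) = (-3097 + I*sqrt(3))*(-93630) = 289972110 - 93630*I*sqrt(3)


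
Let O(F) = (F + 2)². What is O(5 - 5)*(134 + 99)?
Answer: 932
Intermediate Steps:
O(F) = (2 + F)²
O(5 - 5)*(134 + 99) = (2 + (5 - 5))²*(134 + 99) = (2 + 0)²*233 = 2²*233 = 4*233 = 932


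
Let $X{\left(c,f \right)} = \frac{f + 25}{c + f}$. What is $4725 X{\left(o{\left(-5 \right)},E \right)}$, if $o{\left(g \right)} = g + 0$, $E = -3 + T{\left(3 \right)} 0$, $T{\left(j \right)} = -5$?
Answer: $- \frac{51975}{4} \approx -12994.0$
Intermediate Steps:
$E = -3$ ($E = -3 - 0 = -3 + 0 = -3$)
$o{\left(g \right)} = g$
$X{\left(c,f \right)} = \frac{25 + f}{c + f}$
$4725 X{\left(o{\left(-5 \right)},E \right)} = 4725 \frac{25 - 3}{-5 - 3} = 4725 \frac{1}{-8} \cdot 22 = 4725 \left(\left(- \frac{1}{8}\right) 22\right) = 4725 \left(- \frac{11}{4}\right) = - \frac{51975}{4}$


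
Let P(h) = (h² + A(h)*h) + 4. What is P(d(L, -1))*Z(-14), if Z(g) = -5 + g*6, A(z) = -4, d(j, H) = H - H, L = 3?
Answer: -356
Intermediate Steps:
d(j, H) = 0
Z(g) = -5 + 6*g
P(h) = 4 + h² - 4*h (P(h) = (h² - 4*h) + 4 = 4 + h² - 4*h)
P(d(L, -1))*Z(-14) = (4 + 0² - 4*0)*(-5 + 6*(-14)) = (4 + 0 + 0)*(-5 - 84) = 4*(-89) = -356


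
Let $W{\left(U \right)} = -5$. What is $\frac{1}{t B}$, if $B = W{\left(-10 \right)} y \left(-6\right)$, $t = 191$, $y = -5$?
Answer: $- \frac{1}{28650} \approx -3.4904 \cdot 10^{-5}$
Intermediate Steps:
$B = -150$ ($B = - 5 \left(\left(-5\right) \left(-6\right)\right) = \left(-5\right) 30 = -150$)
$\frac{1}{t B} = \frac{1}{191 \left(-150\right)} = \frac{1}{191} \left(- \frac{1}{150}\right) = - \frac{1}{28650}$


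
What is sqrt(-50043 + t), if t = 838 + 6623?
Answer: I*sqrt(42582) ≈ 206.35*I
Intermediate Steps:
t = 7461
sqrt(-50043 + t) = sqrt(-50043 + 7461) = sqrt(-42582) = I*sqrt(42582)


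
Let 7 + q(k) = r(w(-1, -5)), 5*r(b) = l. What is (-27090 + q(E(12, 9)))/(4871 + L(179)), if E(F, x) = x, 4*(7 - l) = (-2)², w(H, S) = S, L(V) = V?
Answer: -135479/25250 ≈ -5.3655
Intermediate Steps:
l = 6 (l = 7 - ¼*(-2)² = 7 - ¼*4 = 7 - 1 = 6)
r(b) = 6/5 (r(b) = (⅕)*6 = 6/5)
q(k) = -29/5 (q(k) = -7 + 6/5 = -29/5)
(-27090 + q(E(12, 9)))/(4871 + L(179)) = (-27090 - 29/5)/(4871 + 179) = -135479/5/5050 = -135479/5*1/5050 = -135479/25250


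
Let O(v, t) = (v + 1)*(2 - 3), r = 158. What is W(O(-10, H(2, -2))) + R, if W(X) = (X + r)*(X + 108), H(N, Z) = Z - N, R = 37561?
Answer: 57100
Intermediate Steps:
O(v, t) = -1 - v (O(v, t) = (1 + v)*(-1) = -1 - v)
W(X) = (108 + X)*(158 + X) (W(X) = (X + 158)*(X + 108) = (158 + X)*(108 + X) = (108 + X)*(158 + X))
W(O(-10, H(2, -2))) + R = (17064 + (-1 - 1*(-10))**2 + 266*(-1 - 1*(-10))) + 37561 = (17064 + (-1 + 10)**2 + 266*(-1 + 10)) + 37561 = (17064 + 9**2 + 266*9) + 37561 = (17064 + 81 + 2394) + 37561 = 19539 + 37561 = 57100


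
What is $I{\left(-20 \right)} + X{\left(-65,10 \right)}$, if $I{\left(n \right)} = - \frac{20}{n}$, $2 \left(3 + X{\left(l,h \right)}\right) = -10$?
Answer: $-7$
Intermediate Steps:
$X{\left(l,h \right)} = -8$ ($X{\left(l,h \right)} = -3 + \frac{1}{2} \left(-10\right) = -3 - 5 = -8$)
$I{\left(-20 \right)} + X{\left(-65,10 \right)} = - \frac{20}{-20} - 8 = \left(-20\right) \left(- \frac{1}{20}\right) - 8 = 1 - 8 = -7$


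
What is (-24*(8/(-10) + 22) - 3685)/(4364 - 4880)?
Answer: 20969/2580 ≈ 8.1275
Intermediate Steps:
(-24*(8/(-10) + 22) - 3685)/(4364 - 4880) = (-24*(8*(-1/10) + 22) - 3685)/(-516) = (-24*(-4/5 + 22) - 3685)*(-1/516) = (-24*106/5 - 3685)*(-1/516) = (-2544/5 - 3685)*(-1/516) = -20969/5*(-1/516) = 20969/2580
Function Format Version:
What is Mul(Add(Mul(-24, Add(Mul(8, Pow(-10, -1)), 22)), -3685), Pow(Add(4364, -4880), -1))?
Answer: Rational(20969, 2580) ≈ 8.1275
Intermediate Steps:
Mul(Add(Mul(-24, Add(Mul(8, Pow(-10, -1)), 22)), -3685), Pow(Add(4364, -4880), -1)) = Mul(Add(Mul(-24, Add(Mul(8, Rational(-1, 10)), 22)), -3685), Pow(-516, -1)) = Mul(Add(Mul(-24, Add(Rational(-4, 5), 22)), -3685), Rational(-1, 516)) = Mul(Add(Mul(-24, Rational(106, 5)), -3685), Rational(-1, 516)) = Mul(Add(Rational(-2544, 5), -3685), Rational(-1, 516)) = Mul(Rational(-20969, 5), Rational(-1, 516)) = Rational(20969, 2580)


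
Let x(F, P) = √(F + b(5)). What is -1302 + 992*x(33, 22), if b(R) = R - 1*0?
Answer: -1302 + 992*√38 ≈ 4813.1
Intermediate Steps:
b(R) = R (b(R) = R + 0 = R)
x(F, P) = √(5 + F) (x(F, P) = √(F + 5) = √(5 + F))
-1302 + 992*x(33, 22) = -1302 + 992*√(5 + 33) = -1302 + 992*√38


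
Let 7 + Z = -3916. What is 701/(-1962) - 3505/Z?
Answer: 4126787/7696926 ≈ 0.53616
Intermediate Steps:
Z = -3923 (Z = -7 - 3916 = -3923)
701/(-1962) - 3505/Z = 701/(-1962) - 3505/(-3923) = 701*(-1/1962) - 3505*(-1/3923) = -701/1962 + 3505/3923 = 4126787/7696926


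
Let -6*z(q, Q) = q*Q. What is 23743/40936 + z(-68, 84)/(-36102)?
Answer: 409099357/738935736 ≈ 0.55363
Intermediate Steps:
z(q, Q) = -Q*q/6 (z(q, Q) = -q*Q/6 = -Q*q/6)
23743/40936 + z(-68, 84)/(-36102) = 23743/40936 - ⅙*84*(-68)/(-36102) = 23743*(1/40936) + 952*(-1/36102) = 23743/40936 - 476/18051 = 409099357/738935736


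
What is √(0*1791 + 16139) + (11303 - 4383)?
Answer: 6920 + √16139 ≈ 7047.0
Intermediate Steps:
√(0*1791 + 16139) + (11303 - 4383) = √(0 + 16139) + 6920 = √16139 + 6920 = 6920 + √16139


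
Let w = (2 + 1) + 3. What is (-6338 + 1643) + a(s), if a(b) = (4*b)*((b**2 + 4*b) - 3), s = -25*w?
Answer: -13142895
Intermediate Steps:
w = 6 (w = 3 + 3 = 6)
s = -150 (s = -25*6 = -150)
a(b) = 4*b*(-3 + b**2 + 4*b) (a(b) = (4*b)*(-3 + b**2 + 4*b) = 4*b*(-3 + b**2 + 4*b))
(-6338 + 1643) + a(s) = (-6338 + 1643) + 4*(-150)*(-3 + (-150)**2 + 4*(-150)) = -4695 + 4*(-150)*(-3 + 22500 - 600) = -4695 + 4*(-150)*21897 = -4695 - 13138200 = -13142895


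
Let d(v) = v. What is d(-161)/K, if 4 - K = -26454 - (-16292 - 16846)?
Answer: 161/6680 ≈ 0.024102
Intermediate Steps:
K = -6680 (K = 4 - (-26454 - (-16292 - 16846)) = 4 - (-26454 - 1*(-33138)) = 4 - (-26454 + 33138) = 4 - 1*6684 = 4 - 6684 = -6680)
d(-161)/K = -161/(-6680) = -161*(-1/6680) = 161/6680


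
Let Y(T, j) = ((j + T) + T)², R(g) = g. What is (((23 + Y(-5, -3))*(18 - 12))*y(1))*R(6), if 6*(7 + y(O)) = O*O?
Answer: -47232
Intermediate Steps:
y(O) = -7 + O²/6 (y(O) = -7 + (O*O)/6 = -7 + O²/6)
Y(T, j) = (j + 2*T)² (Y(T, j) = ((T + j) + T)² = (j + 2*T)²)
(((23 + Y(-5, -3))*(18 - 12))*y(1))*R(6) = (((23 + (-3 + 2*(-5))²)*(18 - 12))*(-7 + (⅙)*1²))*6 = (((23 + (-3 - 10)²)*6)*(-7 + (⅙)*1))*6 = (((23 + (-13)²)*6)*(-7 + ⅙))*6 = (((23 + 169)*6)*(-41/6))*6 = ((192*6)*(-41/6))*6 = (1152*(-41/6))*6 = -7872*6 = -47232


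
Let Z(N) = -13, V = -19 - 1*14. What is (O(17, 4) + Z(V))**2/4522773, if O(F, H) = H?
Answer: 27/1507591 ≈ 1.7909e-5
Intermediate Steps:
V = -33 (V = -19 - 14 = -33)
(O(17, 4) + Z(V))**2/4522773 = (4 - 13)**2/4522773 = (-9)**2*(1/4522773) = 81*(1/4522773) = 27/1507591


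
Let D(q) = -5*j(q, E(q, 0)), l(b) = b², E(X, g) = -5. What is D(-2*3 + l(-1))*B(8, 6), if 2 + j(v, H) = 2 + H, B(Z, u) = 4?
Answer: 100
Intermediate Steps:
j(v, H) = H (j(v, H) = -2 + (2 + H) = H)
D(q) = 25 (D(q) = -5*(-5) = 25)
D(-2*3 + l(-1))*B(8, 6) = 25*4 = 100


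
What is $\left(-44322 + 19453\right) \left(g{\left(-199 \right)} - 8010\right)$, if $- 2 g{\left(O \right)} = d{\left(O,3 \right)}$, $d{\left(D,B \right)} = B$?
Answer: $\frac{398475987}{2} \approx 1.9924 \cdot 10^{8}$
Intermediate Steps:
$g{\left(O \right)} = - \frac{3}{2}$ ($g{\left(O \right)} = \left(- \frac{1}{2}\right) 3 = - \frac{3}{2}$)
$\left(-44322 + 19453\right) \left(g{\left(-199 \right)} - 8010\right) = \left(-44322 + 19453\right) \left(- \frac{3}{2} - 8010\right) = \left(-24869\right) \left(- \frac{16023}{2}\right) = \frac{398475987}{2}$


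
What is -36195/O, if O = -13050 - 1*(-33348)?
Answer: -12065/6766 ≈ -1.7832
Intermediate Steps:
O = 20298 (O = -13050 + 33348 = 20298)
-36195/O = -36195/20298 = -36195*1/20298 = -12065/6766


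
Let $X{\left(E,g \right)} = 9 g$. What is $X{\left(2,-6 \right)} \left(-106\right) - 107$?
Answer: $5617$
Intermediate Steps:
$X{\left(2,-6 \right)} \left(-106\right) - 107 = 9 \left(-6\right) \left(-106\right) - 107 = \left(-54\right) \left(-106\right) - 107 = 5724 - 107 = 5617$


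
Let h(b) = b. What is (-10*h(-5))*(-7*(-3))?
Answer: 1050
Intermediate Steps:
(-10*h(-5))*(-7*(-3)) = (-10*(-5))*(-7*(-3)) = 50*21 = 1050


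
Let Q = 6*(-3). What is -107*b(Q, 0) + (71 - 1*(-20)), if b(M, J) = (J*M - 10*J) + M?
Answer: 2017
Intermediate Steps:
Q = -18
b(M, J) = M - 10*J + J*M (b(M, J) = (-10*J + J*M) + M = M - 10*J + J*M)
-107*b(Q, 0) + (71 - 1*(-20)) = -107*(-18 - 10*0 + 0*(-18)) + (71 - 1*(-20)) = -107*(-18 + 0 + 0) + (71 + 20) = -107*(-18) + 91 = 1926 + 91 = 2017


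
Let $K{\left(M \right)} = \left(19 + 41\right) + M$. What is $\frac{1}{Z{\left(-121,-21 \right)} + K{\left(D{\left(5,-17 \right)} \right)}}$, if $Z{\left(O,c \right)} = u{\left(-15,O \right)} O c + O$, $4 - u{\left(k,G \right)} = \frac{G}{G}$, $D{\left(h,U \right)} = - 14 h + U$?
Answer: $\frac{1}{7475} \approx 0.00013378$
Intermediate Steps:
$D{\left(h,U \right)} = U - 14 h$
$K{\left(M \right)} = 60 + M$
$u{\left(k,G \right)} = 3$ ($u{\left(k,G \right)} = 4 - \frac{G}{G} = 4 - 1 = 3$)
$Z{\left(O,c \right)} = O + 3 O c$ ($Z{\left(O,c \right)} = 3 O c + O = O + 3 O c$)
$\frac{1}{Z{\left(-121,-21 \right)} + K{\left(D{\left(5,-17 \right)} \right)}} = \frac{1}{- 121 \left(1 + 3 \left(-21\right)\right) + \left(60 - 87\right)} = \frac{1}{- 121 \left(1 - 63\right) + \left(60 - 87\right)} = \frac{1}{\left(-121\right) \left(-62\right) + \left(60 - 87\right)} = \frac{1}{7502 - 27} = \frac{1}{7475}$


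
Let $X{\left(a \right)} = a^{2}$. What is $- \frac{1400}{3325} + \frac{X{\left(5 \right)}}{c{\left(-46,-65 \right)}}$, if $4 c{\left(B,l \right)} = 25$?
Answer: $\frac{68}{19} \approx 3.5789$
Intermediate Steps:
$c{\left(B,l \right)} = \frac{25}{4}$ ($c{\left(B,l \right)} = \frac{1}{4} \cdot 25 = \frac{25}{4}$)
$- \frac{1400}{3325} + \frac{X{\left(5 \right)}}{c{\left(-46,-65 \right)}} = - \frac{1400}{3325} + \frac{5^{2}}{\frac{25}{4}} = \left(-1400\right) \frac{1}{3325} + 25 \cdot \frac{4}{25} = - \frac{8}{19} + 4 = \frac{68}{19}$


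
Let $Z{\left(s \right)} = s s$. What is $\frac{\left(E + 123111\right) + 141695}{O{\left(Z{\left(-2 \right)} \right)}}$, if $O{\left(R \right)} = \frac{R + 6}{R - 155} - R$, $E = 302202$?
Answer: $- \frac{42809104}{307} \approx -1.3944 \cdot 10^{5}$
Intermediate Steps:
$Z{\left(s \right)} = s^{2}$
$O{\left(R \right)} = - R + \frac{6 + R}{-155 + R}$ ($O{\left(R \right)} = \frac{6 + R}{-155 + R} - R = - R + \frac{6 + R}{-155 + R}$)
$\frac{\left(E + 123111\right) + 141695}{O{\left(Z{\left(-2 \right)} \right)}} = \frac{\left(302202 + 123111\right) + 141695}{\frac{1}{-155 + \left(-2\right)^{2}} \left(6 - \left(\left(-2\right)^{2}\right)^{2} + 156 \left(-2\right)^{2}\right)} = \frac{425313 + 141695}{\frac{1}{-155 + 4} \left(6 - 4^{2} + 156 \cdot 4\right)} = \frac{567008}{\frac{1}{-151} \left(6 - 16 + 624\right)} = \frac{567008}{\left(- \frac{1}{151}\right) \left(6 - 16 + 624\right)} = \frac{567008}{\left(- \frac{1}{151}\right) 614} = \frac{567008}{- \frac{614}{151}} = 567008 \left(- \frac{151}{614}\right) = - \frac{42809104}{307}$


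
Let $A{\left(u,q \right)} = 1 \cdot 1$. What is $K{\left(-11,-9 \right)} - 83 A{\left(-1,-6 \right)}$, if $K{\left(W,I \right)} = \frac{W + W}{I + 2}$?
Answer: $- \frac{559}{7} \approx -79.857$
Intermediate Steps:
$K{\left(W,I \right)} = \frac{2 W}{2 + I}$
$A{\left(u,q \right)} = 1$
$K{\left(-11,-9 \right)} - 83 A{\left(-1,-6 \right)} = 2 \left(-11\right) \frac{1}{2 - 9} - 83 = 2 \left(-11\right) \frac{1}{-7} - 83 = 2 \left(-11\right) \left(- \frac{1}{7}\right) - 83 = \frac{22}{7} - 83 = - \frac{559}{7}$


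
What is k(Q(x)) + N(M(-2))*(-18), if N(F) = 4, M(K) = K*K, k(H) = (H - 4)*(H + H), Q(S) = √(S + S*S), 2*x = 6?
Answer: -48 - 16*√3 ≈ -75.713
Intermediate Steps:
x = 3 (x = (½)*6 = 3)
Q(S) = √(S + S²)
k(H) = 2*H*(-4 + H) (k(H) = (-4 + H)*(2*H) = 2*H*(-4 + H))
M(K) = K²
k(Q(x)) + N(M(-2))*(-18) = 2*√(3*(1 + 3))*(-4 + √(3*(1 + 3))) + 4*(-18) = 2*√(3*4)*(-4 + √(3*4)) - 72 = 2*√12*(-4 + √12) - 72 = 2*(2*√3)*(-4 + 2*√3) - 72 = 4*√3*(-4 + 2*√3) - 72 = -72 + 4*√3*(-4 + 2*√3)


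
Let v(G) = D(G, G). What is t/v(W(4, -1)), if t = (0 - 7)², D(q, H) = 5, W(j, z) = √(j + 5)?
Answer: 49/5 ≈ 9.8000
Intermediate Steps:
W(j, z) = √(5 + j)
v(G) = 5
t = 49 (t = (-7)² = 49)
t/v(W(4, -1)) = 49/5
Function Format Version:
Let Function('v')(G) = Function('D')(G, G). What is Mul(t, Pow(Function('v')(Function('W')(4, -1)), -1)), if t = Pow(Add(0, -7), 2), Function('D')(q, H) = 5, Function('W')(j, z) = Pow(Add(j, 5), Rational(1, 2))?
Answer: Rational(49, 5) ≈ 9.8000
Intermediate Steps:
Function('W')(j, z) = Pow(Add(5, j), Rational(1, 2))
Function('v')(G) = 5
t = 49 (t = Pow(-7, 2) = 49)
Mul(t, Pow(Function('v')(Function('W')(4, -1)), -1)) = Mul(49, Pow(5, -1)) = Mul(49, Rational(1, 5)) = Rational(49, 5)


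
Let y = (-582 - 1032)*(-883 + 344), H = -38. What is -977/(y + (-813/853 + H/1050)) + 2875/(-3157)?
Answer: -1121432749205675/1229913923787626 ≈ -0.91180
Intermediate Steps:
y = 869946 (y = -1614*(-539) = 869946)
-977/(y + (-813/853 + H/1050)) + 2875/(-3157) = -977/(869946 + (-813/853 - 38/1050)) + 2875/(-3157) = -977/(869946 + (-813*1/853 - 38*1/1050)) + 2875*(-1/3157) = -977/(869946 + (-813/853 - 19/525)) - 2875/3157 = -977/(869946 - 443032/447825) - 2875/3157 = -977/389583124418/447825 - 2875/3157 = -977*447825/389583124418 - 2875/3157 = -437525025/389583124418 - 2875/3157 = -1121432749205675/1229913923787626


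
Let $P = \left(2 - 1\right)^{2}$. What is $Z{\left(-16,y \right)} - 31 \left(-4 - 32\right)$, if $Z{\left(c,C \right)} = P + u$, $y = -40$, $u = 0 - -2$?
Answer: $1119$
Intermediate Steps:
$u = 2$ ($u = 0 + 2 = 2$)
$P = 1$ ($P = 1^{2} = 1$)
$Z{\left(c,C \right)} = 3$ ($Z{\left(c,C \right)} = 1 + 2 = 3$)
$Z{\left(-16,y \right)} - 31 \left(-4 - 32\right) = 3 - 31 \left(-4 - 32\right) = 3 - 31 \left(-36\right) = 3 - -1116 = 3 + 1116 = 1119$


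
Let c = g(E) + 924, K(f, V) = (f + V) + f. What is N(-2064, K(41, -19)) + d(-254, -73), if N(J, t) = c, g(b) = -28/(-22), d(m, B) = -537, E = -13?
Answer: 4271/11 ≈ 388.27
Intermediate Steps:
g(b) = 14/11 (g(b) = -28*(-1/22) = 14/11)
K(f, V) = V + 2*f (K(f, V) = (V + f) + f = V + 2*f)
c = 10178/11 (c = 14/11 + 924 = 10178/11 ≈ 925.27)
N(J, t) = 10178/11
N(-2064, K(41, -19)) + d(-254, -73) = 10178/11 - 537 = 4271/11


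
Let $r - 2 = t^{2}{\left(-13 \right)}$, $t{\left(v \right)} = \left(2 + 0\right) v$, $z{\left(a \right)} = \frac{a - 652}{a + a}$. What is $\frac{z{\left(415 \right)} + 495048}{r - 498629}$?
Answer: $- \frac{410889603}{413299330} \approx -0.99417$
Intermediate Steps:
$z{\left(a \right)} = \frac{-652 + a}{2 a}$
$t{\left(v \right)} = 2 v$
$r = 678$ ($r = 2 + \left(2 \left(-13\right)\right)^{2} = 2 + \left(-26\right)^{2} = 2 + 676 = 678$)
$\frac{z{\left(415 \right)} + 495048}{r - 498629} = \frac{\frac{-652 + 415}{2 \cdot 415} + 495048}{678 - 498629} = \frac{\frac{1}{2} \cdot \frac{1}{415} \left(-237\right) + 495048}{-497951} = \left(- \frac{237}{830} + 495048\right) \left(- \frac{1}{497951}\right) = \frac{410889603}{830} \left(- \frac{1}{497951}\right) = - \frac{410889603}{413299330}$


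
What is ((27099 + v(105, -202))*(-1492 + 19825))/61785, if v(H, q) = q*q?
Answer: 138318411/6865 ≈ 20148.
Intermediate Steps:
v(H, q) = q²
((27099 + v(105, -202))*(-1492 + 19825))/61785 = ((27099 + (-202)²)*(-1492 + 19825))/61785 = ((27099 + 40804)*18333)*(1/61785) = (67903*18333)*(1/61785) = 1244865699*(1/61785) = 138318411/6865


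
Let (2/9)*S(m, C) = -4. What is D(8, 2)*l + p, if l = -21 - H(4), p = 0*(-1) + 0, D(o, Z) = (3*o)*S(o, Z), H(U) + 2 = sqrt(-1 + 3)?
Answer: 8208 + 432*sqrt(2) ≈ 8818.9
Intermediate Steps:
S(m, C) = -18 (S(m, C) = (9/2)*(-4) = -18)
H(U) = -2 + sqrt(2) (H(U) = -2 + sqrt(-1 + 3) = -2 + sqrt(2))
D(o, Z) = -54*o (D(o, Z) = (3*o)*(-18) = -54*o)
p = 0 (p = 0 + 0 = 0)
l = -19 - sqrt(2) (l = -21 - (-2 + sqrt(2)) = -21 + (2 - sqrt(2)) = -19 - sqrt(2) ≈ -20.414)
D(8, 2)*l + p = (-54*8)*(-19 - sqrt(2)) + 0 = -432*(-19 - sqrt(2)) + 0 = (8208 + 432*sqrt(2)) + 0 = 8208 + 432*sqrt(2)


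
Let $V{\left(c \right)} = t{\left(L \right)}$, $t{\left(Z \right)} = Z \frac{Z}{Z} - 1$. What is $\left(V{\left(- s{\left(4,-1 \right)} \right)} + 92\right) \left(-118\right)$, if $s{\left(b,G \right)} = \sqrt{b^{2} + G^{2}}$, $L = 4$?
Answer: $-11210$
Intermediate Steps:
$s{\left(b,G \right)} = \sqrt{G^{2} + b^{2}}$
$t{\left(Z \right)} = -1 + Z$ ($t{\left(Z \right)} = Z 1 - 1 = Z - 1 = -1 + Z$)
$V{\left(c \right)} = 3$ ($V{\left(c \right)} = -1 + 4 = 3$)
$\left(V{\left(- s{\left(4,-1 \right)} \right)} + 92\right) \left(-118\right) = \left(3 + 92\right) \left(-118\right) = 95 \left(-118\right) = -11210$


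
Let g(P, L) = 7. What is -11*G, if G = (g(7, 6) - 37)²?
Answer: -9900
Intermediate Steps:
G = 900 (G = (7 - 37)² = (-30)² = 900)
-11*G = -11*900 = -9900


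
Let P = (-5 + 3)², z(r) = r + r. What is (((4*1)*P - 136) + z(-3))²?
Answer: 15876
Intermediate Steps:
z(r) = 2*r
P = 4 (P = (-2)² = 4)
(((4*1)*P - 136) + z(-3))² = (((4*1)*4 - 136) + 2*(-3))² = ((4*4 - 136) - 6)² = ((16 - 136) - 6)² = (-120 - 6)² = (-126)² = 15876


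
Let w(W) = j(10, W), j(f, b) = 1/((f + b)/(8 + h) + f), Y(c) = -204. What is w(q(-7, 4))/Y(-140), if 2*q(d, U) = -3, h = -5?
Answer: -1/2618 ≈ -0.00038197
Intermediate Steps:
q(d, U) = -3/2 (q(d, U) = (½)*(-3) = -3/2)
j(f, b) = 1/(b/3 + 4*f/3) (j(f, b) = 1/((f + b)/(8 - 5) + f) = 1/((b + f)/3 + f) = 1/((b + f)*(⅓) + f) = 1/((b/3 + f/3) + f) = 1/(b/3 + 4*f/3))
w(W) = 3/(40 + W) (w(W) = 3/(W + 4*10) = 3/(W + 40) = 3/(40 + W))
w(q(-7, 4))/Y(-140) = (3/(40 - 3/2))/(-204) = (3/(77/2))*(-1/204) = (3*(2/77))*(-1/204) = (6/77)*(-1/204) = -1/2618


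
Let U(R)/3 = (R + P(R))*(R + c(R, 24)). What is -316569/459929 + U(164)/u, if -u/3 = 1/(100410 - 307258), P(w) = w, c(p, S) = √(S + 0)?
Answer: 5117523102542695/459929 + 135692288*√6 ≈ 1.1459e+10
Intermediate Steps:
c(p, S) = √S
u = 3/206848 (u = -3/(100410 - 307258) = -3/(-206848) = -3*(-1/206848) = 3/206848 ≈ 1.4503e-5)
U(R) = 6*R*(R + 2*√6) (U(R) = 3*((R + R)*(R + √24)) = 3*((2*R)*(R + 2*√6)) = 3*(2*R*(R + 2*√6)) = 6*R*(R + 2*√6))
-316569/459929 + U(164)/u = -316569/459929 + (6*164*(164 + 2*√6))/(3/206848) = -316569*1/459929 + (161376 + 1968*√6)*(206848/3) = -316569/459929 + (11126767616 + 135692288*√6) = 5117523102542695/459929 + 135692288*√6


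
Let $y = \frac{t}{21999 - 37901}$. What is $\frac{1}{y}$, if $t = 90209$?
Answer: $- \frac{15902}{90209} \approx -0.17628$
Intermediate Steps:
$y = - \frac{90209}{15902}$ ($y = \frac{90209}{21999 - 37901} = \frac{90209}{-15902} = 90209 \left(- \frac{1}{15902}\right) = - \frac{90209}{15902} \approx -5.6728$)
$\frac{1}{y} = \frac{1}{- \frac{90209}{15902}} = - \frac{15902}{90209}$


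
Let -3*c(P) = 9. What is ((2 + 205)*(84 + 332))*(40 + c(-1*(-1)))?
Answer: 3186144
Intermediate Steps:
c(P) = -3 (c(P) = -⅓*9 = -3)
((2 + 205)*(84 + 332))*(40 + c(-1*(-1))) = ((2 + 205)*(84 + 332))*(40 - 3) = (207*416)*37 = 86112*37 = 3186144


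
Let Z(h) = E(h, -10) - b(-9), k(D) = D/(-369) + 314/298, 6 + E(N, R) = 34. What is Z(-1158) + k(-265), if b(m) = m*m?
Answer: -2816575/54981 ≈ -51.228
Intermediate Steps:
b(m) = m**2
E(N, R) = 28 (E(N, R) = -6 + 34 = 28)
k(D) = 157/149 - D/369 (k(D) = D*(-1/369) + 314*(1/298) = -D/369 + 157/149 = 157/149 - D/369)
Z(h) = -53 (Z(h) = 28 - 1*(-9)**2 = 28 - 1*81 = 28 - 81 = -53)
Z(-1158) + k(-265) = -53 + (157/149 - 1/369*(-265)) = -53 + (157/149 + 265/369) = -53 + 97418/54981 = -2816575/54981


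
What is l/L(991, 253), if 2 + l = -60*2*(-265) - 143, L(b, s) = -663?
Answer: -2435/51 ≈ -47.745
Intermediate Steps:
l = 31655 (l = -2 + (-60*2*(-265) - 143) = -2 + (-120*(-265) - 143) = -2 + (31800 - 143) = -2 + 31657 = 31655)
l/L(991, 253) = 31655/(-663) = 31655*(-1/663) = -2435/51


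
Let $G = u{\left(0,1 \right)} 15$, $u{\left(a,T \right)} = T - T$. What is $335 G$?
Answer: $0$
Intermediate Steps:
$u{\left(a,T \right)} = 0$
$G = 0$ ($G = 0 \cdot 15 = 0$)
$335 G = 335 \cdot 0 = 0$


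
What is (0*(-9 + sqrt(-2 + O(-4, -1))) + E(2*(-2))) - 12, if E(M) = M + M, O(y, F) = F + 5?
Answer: -20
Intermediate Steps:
O(y, F) = 5 + F
E(M) = 2*M
(0*(-9 + sqrt(-2 + O(-4, -1))) + E(2*(-2))) - 12 = (0*(-9 + sqrt(-2 + (5 - 1))) + 2*(2*(-2))) - 12 = (0*(-9 + sqrt(-2 + 4)) + 2*(-4)) - 12 = (0*(-9 + sqrt(2)) - 8) - 12 = (0 - 8) - 12 = -8 - 12 = -20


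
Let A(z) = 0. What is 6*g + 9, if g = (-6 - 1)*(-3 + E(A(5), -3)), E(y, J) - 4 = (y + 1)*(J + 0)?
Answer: 93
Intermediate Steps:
E(y, J) = 4 + J*(1 + y) (E(y, J) = 4 + (y + 1)*(J + 0) = 4 + (1 + y)*J = 4 + J*(1 + y))
g = 14 (g = (-6 - 1)*(-3 + (4 - 3 - 3*0)) = -7*(-3 + (4 - 3 + 0)) = -7*(-3 + 1) = -7*(-2) = 14)
6*g + 9 = 6*14 + 9 = 84 + 9 = 93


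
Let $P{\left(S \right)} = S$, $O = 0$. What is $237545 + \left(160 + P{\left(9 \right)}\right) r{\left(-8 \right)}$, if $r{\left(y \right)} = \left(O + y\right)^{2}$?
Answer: $248361$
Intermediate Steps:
$r{\left(y \right)} = y^{2}$ ($r{\left(y \right)} = \left(0 + y\right)^{2} = y^{2}$)
$237545 + \left(160 + P{\left(9 \right)}\right) r{\left(-8 \right)} = 237545 + \left(160 + 9\right) \left(-8\right)^{2} = 237545 + 169 \cdot 64 = 237545 + 10816 = 248361$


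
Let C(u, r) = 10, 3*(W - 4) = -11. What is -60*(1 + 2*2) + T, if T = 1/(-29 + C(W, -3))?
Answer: -5701/19 ≈ -300.05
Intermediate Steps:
W = 1/3 (W = 4 + (1/3)*(-11) = 4 - 11/3 = 1/3 ≈ 0.33333)
T = -1/19 (T = 1/(-29 + 10) = 1/(-19) = -1/19 ≈ -0.052632)
-60*(1 + 2*2) + T = -60*(1 + 2*2) - 1/19 = -60*(1 + 4) - 1/19 = -60*5 - 1/19 = -300 - 1/19 = -5701/19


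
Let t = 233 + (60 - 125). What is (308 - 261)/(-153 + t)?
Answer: 47/15 ≈ 3.1333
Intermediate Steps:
t = 168 (t = 233 - 65 = 168)
(308 - 261)/(-153 + t) = (308 - 261)/(-153 + 168) = 47/15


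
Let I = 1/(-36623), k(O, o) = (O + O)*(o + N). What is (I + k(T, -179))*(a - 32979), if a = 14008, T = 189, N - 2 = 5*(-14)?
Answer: 64868356413449/36623 ≈ 1.7712e+9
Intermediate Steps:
N = -68 (N = 2 + 5*(-14) = 2 - 70 = -68)
k(O, o) = 2*O*(-68 + o) (k(O, o) = (O + O)*(o - 68) = (2*O)*(-68 + o) = 2*O*(-68 + o))
I = -1/36623 ≈ -2.7305e-5
(I + k(T, -179))*(a - 32979) = (-1/36623 + 2*189*(-68 - 179))*(14008 - 32979) = (-1/36623 + 2*189*(-247))*(-18971) = (-1/36623 - 93366)*(-18971) = -3419343019/36623*(-18971) = 64868356413449/36623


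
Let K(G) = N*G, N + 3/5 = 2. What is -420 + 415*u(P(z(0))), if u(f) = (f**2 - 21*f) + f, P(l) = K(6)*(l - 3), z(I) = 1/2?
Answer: 356895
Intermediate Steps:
N = 7/5 (N = -3/5 + 2 = 7/5 ≈ 1.4000)
z(I) = 1/2
K(G) = 7*G/5
P(l) = -126/5 + 42*l/5 (P(l) = ((7/5)*6)*(l - 3) = 42*(-3 + l)/5 = -126/5 + 42*l/5)
u(f) = f**2 - 20*f
-420 + 415*u(P(z(0))) = -420 + 415*((-126/5 + (42/5)*(1/2))*(-20 + (-126/5 + (42/5)*(1/2)))) = -420 + 415*((-126/5 + 21/5)*(-20 + (-126/5 + 21/5))) = -420 + 415*(-21*(-20 - 21)) = -420 + 415*(-21*(-41)) = -420 + 415*861 = -420 + 357315 = 356895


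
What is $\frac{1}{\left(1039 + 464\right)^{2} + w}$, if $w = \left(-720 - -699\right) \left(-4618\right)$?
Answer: $\frac{1}{2355987} \approx 4.2445 \cdot 10^{-7}$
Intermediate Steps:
$w = 96978$ ($w = \left(-720 + 699\right) \left(-4618\right) = \left(-21\right) \left(-4618\right) = 96978$)
$\frac{1}{\left(1039 + 464\right)^{2} + w} = \frac{1}{\left(1039 + 464\right)^{2} + 96978} = \frac{1}{1503^{2} + 96978} = \frac{1}{2259009 + 96978} = \frac{1}{2355987}$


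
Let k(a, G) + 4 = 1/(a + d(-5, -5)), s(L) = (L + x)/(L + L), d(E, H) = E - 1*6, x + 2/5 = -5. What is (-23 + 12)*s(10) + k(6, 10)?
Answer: -673/100 ≈ -6.7300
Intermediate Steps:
x = -27/5 (x = -⅖ - 5 = -27/5 ≈ -5.4000)
d(E, H) = -6 + E (d(E, H) = E - 6 = -6 + E)
s(L) = (-27/5 + L)/(2*L) (s(L) = (L - 27/5)/(L + L) = (-27/5 + L)/((2*L)) = (-27/5 + L)*(1/(2*L)) = (-27/5 + L)/(2*L))
k(a, G) = -4 + 1/(-11 + a) (k(a, G) = -4 + 1/(a + (-6 - 5)) = -4 + 1/(a - 11) = -4 + 1/(-11 + a))
(-23 + 12)*s(10) + k(6, 10) = (-23 + 12)*((⅒)*(-27 + 5*10)/10) + (45 - 4*6)/(-11 + 6) = -11*(-27 + 50)/(10*10) + (45 - 24)/(-5) = -11*23/(10*10) - ⅕*21 = -11*23/100 - 21/5 = -253/100 - 21/5 = -673/100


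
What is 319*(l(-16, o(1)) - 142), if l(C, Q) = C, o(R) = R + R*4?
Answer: -50402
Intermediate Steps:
o(R) = 5*R (o(R) = R + 4*R = 5*R)
319*(l(-16, o(1)) - 142) = 319*(-16 - 142) = 319*(-158) = -50402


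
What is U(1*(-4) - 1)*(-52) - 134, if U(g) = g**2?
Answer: -1434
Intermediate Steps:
U(1*(-4) - 1)*(-52) - 134 = (1*(-4) - 1)**2*(-52) - 134 = (-4 - 1)**2*(-52) - 134 = (-5)**2*(-52) - 134 = 25*(-52) - 134 = -1300 - 134 = -1434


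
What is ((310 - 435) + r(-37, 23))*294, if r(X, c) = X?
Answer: -47628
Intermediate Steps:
((310 - 435) + r(-37, 23))*294 = ((310 - 435) - 37)*294 = (-125 - 37)*294 = -162*294 = -47628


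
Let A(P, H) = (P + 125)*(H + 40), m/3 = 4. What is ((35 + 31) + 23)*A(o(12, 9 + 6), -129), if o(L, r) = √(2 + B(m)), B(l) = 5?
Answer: -990125 - 7921*√7 ≈ -1.0111e+6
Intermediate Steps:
m = 12 (m = 3*4 = 12)
o(L, r) = √7 (o(L, r) = √(2 + 5) = √7)
A(P, H) = (40 + H)*(125 + P) (A(P, H) = (125 + P)*(40 + H) = (40 + H)*(125 + P))
((35 + 31) + 23)*A(o(12, 9 + 6), -129) = ((35 + 31) + 23)*(5000 + 40*√7 + 125*(-129) - 129*√7) = (66 + 23)*(5000 + 40*√7 - 16125 - 129*√7) = 89*(-11125 - 89*√7) = -990125 - 7921*√7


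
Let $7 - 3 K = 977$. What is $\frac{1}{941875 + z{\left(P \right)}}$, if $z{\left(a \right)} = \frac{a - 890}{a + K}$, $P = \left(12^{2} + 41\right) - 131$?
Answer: $\frac{202}{190259377} \approx 1.0617 \cdot 10^{-6}$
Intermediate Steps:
$K = - \frac{970}{3}$ ($K = \frac{7}{3} - \frac{977}{3} = - \frac{970}{3} \approx -323.33$)
$P = 54$ ($P = \left(144 + 41\right) - 131 = 185 - 131 = 54$)
$z{\left(a \right)} = \frac{-890 + a}{- \frac{970}{3} + a}$ ($z{\left(a \right)} = \frac{a - 890}{a - \frac{970}{3}} = \frac{-890 + a}{- \frac{970}{3} + a}$)
$\frac{1}{941875 + z{\left(P \right)}} = \frac{1}{941875 + \frac{3 \left(-890 + 54\right)}{-970 + 3 \cdot 54}} = \frac{1}{941875 + 3 \frac{1}{-970 + 162} \left(-836\right)} = \frac{1}{941875 + 3 \frac{1}{-808} \left(-836\right)} = \frac{1}{941875 + 3 \left(- \frac{1}{808}\right) \left(-836\right)} = \frac{1}{941875 + \frac{627}{202}} = \frac{1}{\frac{190259377}{202}} = \frac{202}{190259377}$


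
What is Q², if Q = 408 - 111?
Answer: 88209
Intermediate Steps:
Q = 297
Q² = 297² = 88209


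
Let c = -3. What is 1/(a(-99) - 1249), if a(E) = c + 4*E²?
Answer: 1/37952 ≈ 2.6349e-5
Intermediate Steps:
a(E) = -3 + 4*E²
1/(a(-99) - 1249) = 1/((-3 + 4*(-99)²) - 1249) = 1/((-3 + 4*9801) - 1249) = 1/((-3 + 39204) - 1249) = 1/(39201 - 1249) = 1/37952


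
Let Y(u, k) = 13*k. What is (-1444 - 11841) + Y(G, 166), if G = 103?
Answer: -11127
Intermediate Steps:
(-1444 - 11841) + Y(G, 166) = (-1444 - 11841) + 13*166 = -13285 + 2158 = -11127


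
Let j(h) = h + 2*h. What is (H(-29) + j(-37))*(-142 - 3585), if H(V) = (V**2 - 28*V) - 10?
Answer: -5709764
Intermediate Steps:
j(h) = 3*h
H(V) = -10 + V**2 - 28*V
(H(-29) + j(-37))*(-142 - 3585) = ((-10 + (-29)**2 - 28*(-29)) + 3*(-37))*(-142 - 3585) = ((-10 + 841 + 812) - 111)*(-3727) = (1643 - 111)*(-3727) = 1532*(-3727) = -5709764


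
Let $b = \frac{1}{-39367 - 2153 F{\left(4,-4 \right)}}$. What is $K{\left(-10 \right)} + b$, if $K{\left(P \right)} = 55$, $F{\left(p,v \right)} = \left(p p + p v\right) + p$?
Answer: $\frac{2638844}{47979} \approx 55.0$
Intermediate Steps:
$F{\left(p,v \right)} = p + p^{2} + p v$ ($F{\left(p,v \right)} = \left(p^{2} + p v\right) + p = p + p^{2} + p v$)
$b = - \frac{1}{47979}$ ($b = \frac{1}{-39367 - 2153 \cdot 4 \left(1 + 4 - 4\right)} = \frac{1}{-39367 - 2153 \cdot 4 \cdot 1} = \frac{1}{-39367 - 8612} = \frac{1}{-47979} = - \frac{1}{47979} \approx -2.0842 \cdot 10^{-5}$)
$K{\left(-10 \right)} + b = 55 - \frac{1}{47979} = \frac{2638844}{47979}$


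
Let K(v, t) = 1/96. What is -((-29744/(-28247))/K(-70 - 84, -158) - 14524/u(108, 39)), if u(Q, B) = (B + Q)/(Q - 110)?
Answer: -1240266184/4152309 ≈ -298.69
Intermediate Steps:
K(v, t) = 1/96
u(Q, B) = (B + Q)/(-110 + Q)
-((-29744/(-28247))/K(-70 - 84, -158) - 14524/u(108, 39)) = -((-29744/(-28247))/(1/96) - 14524*(-110 + 108)/(39 + 108)) = -(-29744*(-1/28247)*96 - 14524/(147/(-2))) = -((29744/28247)*96 - 14524/((-1/2*147))) = -(2855424/28247 - 14524/(-147/2)) = -(2855424/28247 - 14524*(-2/147)) = -(2855424/28247 + 29048/147) = -1*1240266184/4152309 = -1240266184/4152309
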